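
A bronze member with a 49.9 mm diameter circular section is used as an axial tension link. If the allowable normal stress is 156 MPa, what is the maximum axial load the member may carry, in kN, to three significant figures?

A = 1956 mm².
P_max = σ_allow · A = 156 · 1956 = 305100 N = 305.1 kN.

305 kN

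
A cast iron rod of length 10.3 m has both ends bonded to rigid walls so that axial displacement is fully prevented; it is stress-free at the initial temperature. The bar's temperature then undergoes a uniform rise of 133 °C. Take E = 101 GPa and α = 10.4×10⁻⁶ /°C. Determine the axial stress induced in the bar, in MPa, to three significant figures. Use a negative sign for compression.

Free thermal expansion αLΔT = 10.4e-6 · 10300 · 133 = 14.25 mm.
The walls impose strain ε = −(14.25)/10300 = -1.3832e-03; σ = Eε = 101000 · -1.3832e-03 = -139.7 MPa.

-140 MPa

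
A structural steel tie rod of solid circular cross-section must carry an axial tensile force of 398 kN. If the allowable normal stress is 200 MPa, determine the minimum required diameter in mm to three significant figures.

50.3 mm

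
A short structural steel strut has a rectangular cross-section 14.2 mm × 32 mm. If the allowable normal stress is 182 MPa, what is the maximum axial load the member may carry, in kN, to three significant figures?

82.7 kN

A = 454.4 mm².
P_max = σ_allow · A = 182 · 454.4 = 82700 N = 82.7 kN.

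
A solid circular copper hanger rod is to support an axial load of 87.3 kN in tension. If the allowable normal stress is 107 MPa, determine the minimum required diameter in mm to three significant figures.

32.2 mm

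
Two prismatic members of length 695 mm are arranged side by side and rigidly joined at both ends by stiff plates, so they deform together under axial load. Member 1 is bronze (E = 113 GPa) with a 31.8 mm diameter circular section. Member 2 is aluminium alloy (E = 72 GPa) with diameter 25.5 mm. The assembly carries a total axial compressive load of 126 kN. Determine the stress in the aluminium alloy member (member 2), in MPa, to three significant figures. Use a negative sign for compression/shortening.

-71.7 MPa

A_1 = 794.2 mm².
A_2 = 510.7 mm².
Equal strain + equilibrium ⇒ each member carries load in proportion to AE: A₁E₁ = 89750000 N, A₂E₂ = 36770000 N, ΣAE = 126500000 N.
σ₂ = P·E₂/ΣAE = -126000·72000/126500000 = -71.71 MPa.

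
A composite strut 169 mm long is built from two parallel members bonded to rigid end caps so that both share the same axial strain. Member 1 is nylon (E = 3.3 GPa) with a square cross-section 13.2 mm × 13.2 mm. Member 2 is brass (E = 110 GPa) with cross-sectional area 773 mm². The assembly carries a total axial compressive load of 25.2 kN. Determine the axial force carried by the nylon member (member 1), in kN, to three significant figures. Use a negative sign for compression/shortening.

A_1 = 174.2 mm².
Equal strain + equilibrium ⇒ each member carries load in proportion to AE: A₁E₁ = 575000 N, A₂E₂ = 85030000 N, ΣAE = 85600000 N.
F₁ = P·A₁E₁/ΣAE = -25200·575000/85600000 = -169.3 N.

-0.169 kN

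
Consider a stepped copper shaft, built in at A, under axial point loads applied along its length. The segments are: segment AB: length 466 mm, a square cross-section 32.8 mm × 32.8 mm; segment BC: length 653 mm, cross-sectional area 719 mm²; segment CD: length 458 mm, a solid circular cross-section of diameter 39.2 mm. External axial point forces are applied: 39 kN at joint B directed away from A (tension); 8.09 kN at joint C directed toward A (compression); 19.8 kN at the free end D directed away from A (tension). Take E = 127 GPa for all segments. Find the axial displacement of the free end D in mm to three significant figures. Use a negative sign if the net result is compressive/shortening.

0.316 mm

Internal axial forces (sectioning from the free end, tension +): N_CD = 19.8 kN, N_BC = 11.71 kN, N_AB = 50.71 kN.
A_AB = 1076 mm².
A_CD = 1207 mm².
δ_AB = 50710·466/(1076·127000) = 0.173 mm
δ_BC = 11710·653/(719·127000) = 0.08374 mm
δ_CD = 19800·458/(1207·127000) = 0.05917 mm
δ = Σδ_i = 0.3159 mm.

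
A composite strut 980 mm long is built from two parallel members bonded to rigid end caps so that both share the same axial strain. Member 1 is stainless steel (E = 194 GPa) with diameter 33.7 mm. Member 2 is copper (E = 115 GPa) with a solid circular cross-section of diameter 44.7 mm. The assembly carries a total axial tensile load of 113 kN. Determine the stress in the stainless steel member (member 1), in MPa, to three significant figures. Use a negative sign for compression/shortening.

A_1 = 892 mm².
A_2 = 1569 mm².
Equal strain + equilibrium ⇒ each member carries load in proportion to AE: A₁E₁ = 173000000 N, A₂E₂ = 180500000 N, ΣAE = 353500000 N.
σ₁ = P·E₁/ΣAE = 113000·194000/353500000 = 62.01 MPa.

62.0 MPa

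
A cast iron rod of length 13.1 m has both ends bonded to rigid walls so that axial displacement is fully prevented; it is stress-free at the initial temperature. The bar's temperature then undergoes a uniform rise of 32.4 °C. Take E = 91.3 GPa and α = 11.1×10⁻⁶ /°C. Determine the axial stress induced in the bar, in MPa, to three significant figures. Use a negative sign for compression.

Free thermal expansion αLΔT = 11.1e-6 · 13100 · 32.4 = 4.711 mm.
The walls impose strain ε = −(4.711)/13100 = -3.5964e-04; σ = Eε = 91300 · -3.5964e-04 = -32.84 MPa.

-32.8 MPa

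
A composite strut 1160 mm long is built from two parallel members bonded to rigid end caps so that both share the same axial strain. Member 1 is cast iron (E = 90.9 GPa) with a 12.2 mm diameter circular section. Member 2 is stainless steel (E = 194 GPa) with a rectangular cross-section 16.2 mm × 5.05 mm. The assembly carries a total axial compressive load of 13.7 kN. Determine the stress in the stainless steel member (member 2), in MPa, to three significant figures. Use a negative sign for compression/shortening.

-100 MPa

A_1 = 116.9 mm².
A_2 = 81.81 mm².
Equal strain + equilibrium ⇒ each member carries load in proportion to AE: A₁E₁ = 10630000 N, A₂E₂ = 15870000 N, ΣAE = 26500000 N.
σ₂ = P·E₂/ΣAE = -13700·194000/26500000 = -100.3 MPa.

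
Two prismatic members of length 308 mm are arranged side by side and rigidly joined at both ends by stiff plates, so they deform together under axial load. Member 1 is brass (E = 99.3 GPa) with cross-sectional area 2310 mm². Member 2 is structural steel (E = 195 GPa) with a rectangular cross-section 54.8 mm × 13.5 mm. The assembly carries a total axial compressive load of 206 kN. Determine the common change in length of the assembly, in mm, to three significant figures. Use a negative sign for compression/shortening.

-0.170 mm

A_2 = 739.8 mm².
Equal strain + equilibrium ⇒ each member carries load in proportion to AE: A₁E₁ = 229400000 N, A₂E₂ = 144300000 N, ΣAE = 373600000 N.
δ = PL/ΣAE = -206000·308/373600000 = -0.1698 mm.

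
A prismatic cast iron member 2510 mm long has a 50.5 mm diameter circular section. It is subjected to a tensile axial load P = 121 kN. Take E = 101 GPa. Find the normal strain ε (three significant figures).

A = 2003 mm².
σ = N/A = 60.41 MPa; ε = σ/E = 60.41/101000 = 5.981e-04.

5.98e-04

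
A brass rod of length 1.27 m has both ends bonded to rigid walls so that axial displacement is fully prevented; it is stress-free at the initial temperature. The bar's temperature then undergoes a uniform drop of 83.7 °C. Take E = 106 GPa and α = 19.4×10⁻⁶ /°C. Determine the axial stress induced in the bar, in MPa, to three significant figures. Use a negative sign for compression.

Free thermal expansion αLΔT = 19.4e-6 · 1270 · -83.7 = -2.062 mm.
The walls impose strain ε = −(-2.062)/1270 = 1.6238e-03; σ = Eε = 106000 · 1.6238e-03 = 172.1 MPa.

172 MPa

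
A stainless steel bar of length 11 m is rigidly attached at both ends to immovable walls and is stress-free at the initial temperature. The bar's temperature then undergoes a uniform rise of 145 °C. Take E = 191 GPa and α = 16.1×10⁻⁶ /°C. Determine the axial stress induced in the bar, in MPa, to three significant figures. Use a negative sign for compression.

Free thermal expansion αLΔT = 16.1e-6 · 11000 · 145 = 25.68 mm.
The walls impose strain ε = −(25.68)/11000 = -2.3345e-03; σ = Eε = 191000 · -2.3345e-03 = -445.9 MPa.

-446 MPa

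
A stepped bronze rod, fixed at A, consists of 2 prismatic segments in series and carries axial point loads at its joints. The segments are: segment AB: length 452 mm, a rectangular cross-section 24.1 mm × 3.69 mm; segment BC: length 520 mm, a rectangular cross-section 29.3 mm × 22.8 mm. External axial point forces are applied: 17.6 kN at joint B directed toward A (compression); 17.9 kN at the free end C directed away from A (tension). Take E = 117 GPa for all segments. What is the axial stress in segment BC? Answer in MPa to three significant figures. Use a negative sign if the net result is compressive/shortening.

26.8 MPa

Internal axial forces (sectioning from the free end, tension +): N_BC = 17.9 kN, N_AB = 0.3 kN.
A_BC = 668 mm².
σ_BC = N_BC/A_BC = 17900/668 = 26.79 MPa.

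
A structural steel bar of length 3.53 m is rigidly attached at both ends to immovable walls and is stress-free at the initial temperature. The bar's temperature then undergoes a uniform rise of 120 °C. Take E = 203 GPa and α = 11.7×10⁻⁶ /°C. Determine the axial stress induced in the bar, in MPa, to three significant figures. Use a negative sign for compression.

-285 MPa

Free thermal expansion αLΔT = 11.7e-6 · 3530 · 120 = 4.956 mm.
The walls impose strain ε = −(4.956)/3530 = -1.4040e-03; σ = Eε = 203000 · -1.4040e-03 = -285 MPa.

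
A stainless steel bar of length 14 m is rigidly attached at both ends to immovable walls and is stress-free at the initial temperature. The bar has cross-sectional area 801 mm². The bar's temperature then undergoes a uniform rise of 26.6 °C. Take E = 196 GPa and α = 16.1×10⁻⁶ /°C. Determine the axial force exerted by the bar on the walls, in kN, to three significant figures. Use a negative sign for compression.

Free thermal expansion αLΔT = 16.1e-6 · 14000 · 26.6 = 5.996 mm.
The walls impose strain ε = −(5.996)/14000 = -4.2826e-04; σ = Eε = 196000 · -4.2826e-04 = -83.94 MPa.
Wall reaction R = σ·A = -83.94·801 = -67240 N = -67.24 kN.

-67.2 kN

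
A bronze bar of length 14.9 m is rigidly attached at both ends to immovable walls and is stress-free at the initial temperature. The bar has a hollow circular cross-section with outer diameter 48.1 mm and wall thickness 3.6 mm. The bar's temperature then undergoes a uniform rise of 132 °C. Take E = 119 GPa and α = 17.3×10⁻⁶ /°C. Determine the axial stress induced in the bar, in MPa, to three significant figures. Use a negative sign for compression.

Free thermal expansion αLΔT = 17.3e-6 · 14900 · 132 = 34.03 mm.
The walls impose strain ε = −(34.03)/14900 = -2.2836e-03; σ = Eε = 119000 · -2.2836e-03 = -271.7 MPa.

-272 MPa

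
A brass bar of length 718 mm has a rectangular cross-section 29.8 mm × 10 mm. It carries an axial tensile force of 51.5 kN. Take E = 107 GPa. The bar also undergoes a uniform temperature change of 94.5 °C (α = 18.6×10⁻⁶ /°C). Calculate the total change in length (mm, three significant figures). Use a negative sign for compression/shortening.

A = 298 mm².
δ_mech = NL/(AE) = 51500·718/(298·107000) = 1.16 mm.
δ_thermal = αLΔT = 18.6e-6·718·94.5 = 1.262 mm.
δ = δ_mech + δ_thermal = 2.422 mm.

2.42 mm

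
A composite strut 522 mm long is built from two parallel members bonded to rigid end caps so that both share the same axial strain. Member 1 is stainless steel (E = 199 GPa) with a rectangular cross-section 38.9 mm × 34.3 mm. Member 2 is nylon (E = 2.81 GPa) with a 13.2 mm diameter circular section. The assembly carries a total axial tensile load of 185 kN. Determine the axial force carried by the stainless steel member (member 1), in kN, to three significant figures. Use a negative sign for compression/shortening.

A_1 = 1334 mm².
A_2 = 136.8 mm².
Equal strain + equilibrium ⇒ each member carries load in proportion to AE: A₁E₁ = 265500000 N, A₂E₂ = 384500 N, ΣAE = 265900000 N.
F₁ = P·A₁E₁/ΣAE = 185000·265500000/265900000 = 184700 N.

185 kN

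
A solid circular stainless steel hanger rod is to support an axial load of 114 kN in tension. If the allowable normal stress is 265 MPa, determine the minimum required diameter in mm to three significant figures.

Required area A ≥ P/σ_allow = 114000/265 = 430.2 mm².
For a solid circular section, d ≥ √(4A/π) = 23.4 mm.

23.4 mm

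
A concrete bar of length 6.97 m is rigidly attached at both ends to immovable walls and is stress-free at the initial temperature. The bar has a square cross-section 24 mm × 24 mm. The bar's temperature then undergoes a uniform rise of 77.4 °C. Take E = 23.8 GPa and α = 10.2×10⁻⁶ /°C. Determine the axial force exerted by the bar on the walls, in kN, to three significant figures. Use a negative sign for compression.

-10.8 kN

Free thermal expansion αLΔT = 10.2e-6 · 6970 · 77.4 = 5.503 mm.
The walls impose strain ε = −(5.503)/6970 = -7.8948e-04; σ = Eε = 23800 · -7.8948e-04 = -18.79 MPa.
Wall reaction R = σ·A = -18.79·576 = -10820 N = -10.82 kN.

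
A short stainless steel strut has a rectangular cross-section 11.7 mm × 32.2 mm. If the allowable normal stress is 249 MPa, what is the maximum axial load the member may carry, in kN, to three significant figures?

93.8 kN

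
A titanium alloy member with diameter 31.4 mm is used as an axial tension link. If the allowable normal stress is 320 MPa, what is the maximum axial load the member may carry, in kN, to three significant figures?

A = 774.4 mm².
P_max = σ_allow · A = 320 · 774.4 = 247800 N = 247.8 kN.

248 kN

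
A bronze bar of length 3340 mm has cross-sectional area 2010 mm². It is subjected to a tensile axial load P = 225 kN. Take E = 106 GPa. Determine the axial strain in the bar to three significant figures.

0.00106

σ = N/A = 111.9 MPa; ε = σ/E = 111.9/106000 = 1.056e-03.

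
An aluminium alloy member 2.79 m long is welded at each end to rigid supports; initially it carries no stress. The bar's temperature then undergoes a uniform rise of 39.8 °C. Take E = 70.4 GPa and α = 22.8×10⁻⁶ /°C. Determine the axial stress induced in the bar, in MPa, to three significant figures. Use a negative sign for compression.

Free thermal expansion αLΔT = 22.8e-6 · 2790 · 39.8 = 2.532 mm.
The walls impose strain ε = −(2.532)/2790 = -9.0744e-04; σ = Eε = 70400 · -9.0744e-04 = -63.88 MPa.

-63.9 MPa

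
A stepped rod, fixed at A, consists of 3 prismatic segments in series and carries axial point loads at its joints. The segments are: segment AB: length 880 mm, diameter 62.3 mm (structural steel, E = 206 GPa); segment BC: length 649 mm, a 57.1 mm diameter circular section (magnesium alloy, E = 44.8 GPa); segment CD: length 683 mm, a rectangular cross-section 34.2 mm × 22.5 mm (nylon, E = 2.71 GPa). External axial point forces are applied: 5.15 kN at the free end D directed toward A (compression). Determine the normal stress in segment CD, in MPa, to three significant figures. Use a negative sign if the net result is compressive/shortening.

-6.69 MPa

Internal axial forces (sectioning from the free end, tension +): N_CD = -5.15 kN, N_BC = -5.15 kN, N_AB = -5.15 kN.
A_CD = 769.5 mm².
σ_CD = N_CD/A_CD = -5150/769.5 = -6.693 MPa.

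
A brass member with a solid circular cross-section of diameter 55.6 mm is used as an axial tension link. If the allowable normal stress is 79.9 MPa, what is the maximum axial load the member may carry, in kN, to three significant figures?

A = 2428 mm².
P_max = σ_allow · A = 79.9 · 2428 = 194000 N = 194 kN.

194 kN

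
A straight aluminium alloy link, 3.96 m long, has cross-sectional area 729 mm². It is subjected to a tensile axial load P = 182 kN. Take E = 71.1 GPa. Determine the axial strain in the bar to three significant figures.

σ = N/A = 249.7 MPa; ε = σ/E = 249.7/71100 = 3.511e-03.

0.00351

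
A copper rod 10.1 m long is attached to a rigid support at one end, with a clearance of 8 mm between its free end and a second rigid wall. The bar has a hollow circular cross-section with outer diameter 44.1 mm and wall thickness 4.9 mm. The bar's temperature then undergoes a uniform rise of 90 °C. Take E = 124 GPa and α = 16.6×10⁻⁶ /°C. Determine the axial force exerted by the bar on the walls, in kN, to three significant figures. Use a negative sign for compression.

-52.5 kN

Free thermal expansion αLΔT = 16.6e-6 · 10100 · 90 = 15.09 mm.
The walls engage after the gap closes; constrained expansion = 15.09 − 8 = 7.089 mm.
The walls impose strain ε = −(7.089)/10100 = -7.0192e-04; σ = Eε = 124000 · -7.0192e-04 = -87.04 MPa.
Wall reaction R = σ·A = -87.04·603.4 = -52520 N = -52.52 kN.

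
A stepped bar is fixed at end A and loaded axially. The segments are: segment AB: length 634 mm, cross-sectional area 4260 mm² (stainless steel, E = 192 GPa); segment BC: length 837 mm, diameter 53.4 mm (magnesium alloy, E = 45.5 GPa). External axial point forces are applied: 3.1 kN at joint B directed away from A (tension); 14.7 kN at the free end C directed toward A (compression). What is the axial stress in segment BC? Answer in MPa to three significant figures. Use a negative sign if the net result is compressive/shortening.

Internal axial forces (sectioning from the free end, tension +): N_BC = -14.7 kN, N_AB = -11.6 kN.
A_BC = 2240 mm².
σ_BC = N_BC/A_BC = -14700/2240 = -6.564 MPa.

-6.56 MPa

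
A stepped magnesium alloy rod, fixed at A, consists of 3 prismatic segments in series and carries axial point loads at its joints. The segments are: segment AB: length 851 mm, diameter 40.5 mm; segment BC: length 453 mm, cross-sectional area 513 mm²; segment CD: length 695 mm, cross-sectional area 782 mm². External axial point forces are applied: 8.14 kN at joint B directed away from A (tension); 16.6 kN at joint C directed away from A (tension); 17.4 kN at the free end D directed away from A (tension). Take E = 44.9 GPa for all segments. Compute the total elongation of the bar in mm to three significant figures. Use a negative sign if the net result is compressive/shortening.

Internal axial forces (sectioning from the free end, tension +): N_CD = 17.4 kN, N_BC = 34 kN, N_AB = 42.14 kN.
A_AB = 1288 mm².
δ_AB = 42140·851/(1288·44900) = 0.62 mm
δ_BC = 34000·453/(513·44900) = 0.6687 mm
δ_CD = 17400·695/(782·44900) = 0.3444 mm
δ = Σδ_i = 1.633 mm.

1.63 mm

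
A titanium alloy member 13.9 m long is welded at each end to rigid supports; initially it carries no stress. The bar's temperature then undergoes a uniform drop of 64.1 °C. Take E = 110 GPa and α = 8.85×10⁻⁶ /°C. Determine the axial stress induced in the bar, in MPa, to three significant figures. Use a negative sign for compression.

Free thermal expansion αLΔT = 8.85e-6 · 13900 · -64.1 = -7.885 mm.
The walls impose strain ε = −(-7.885)/13900 = 5.6728e-04; σ = Eε = 110000 · 5.6728e-04 = 62.4 MPa.

62.4 MPa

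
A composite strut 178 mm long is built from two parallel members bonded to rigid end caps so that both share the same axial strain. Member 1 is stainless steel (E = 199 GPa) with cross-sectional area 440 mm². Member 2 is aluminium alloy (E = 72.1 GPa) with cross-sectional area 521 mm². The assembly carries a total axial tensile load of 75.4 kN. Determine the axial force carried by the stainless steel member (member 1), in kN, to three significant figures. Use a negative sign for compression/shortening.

52.8 kN

Equal strain + equilibrium ⇒ each member carries load in proportion to AE: A₁E₁ = 87560000 N, A₂E₂ = 37560000 N, ΣAE = 125100000 N.
F₁ = P·A₁E₁/ΣAE = 75400·87560000/125100000 = 52760 N.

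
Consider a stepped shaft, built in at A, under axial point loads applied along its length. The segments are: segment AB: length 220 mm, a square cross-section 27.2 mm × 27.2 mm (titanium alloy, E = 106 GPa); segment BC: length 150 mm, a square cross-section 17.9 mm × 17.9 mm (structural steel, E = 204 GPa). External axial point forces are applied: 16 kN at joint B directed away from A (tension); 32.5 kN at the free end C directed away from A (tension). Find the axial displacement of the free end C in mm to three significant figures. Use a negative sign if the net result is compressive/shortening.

Internal axial forces (sectioning from the free end, tension +): N_BC = 32.5 kN, N_AB = 48.5 kN.
A_AB = 739.8 mm².
A_BC = 320.4 mm².
δ_AB = 48500·220/(739.8·106000) = 0.1361 mm
δ_BC = 32500·150/(320.4·204000) = 0.07458 mm
δ = Σδ_i = 0.2106 mm.

0.211 mm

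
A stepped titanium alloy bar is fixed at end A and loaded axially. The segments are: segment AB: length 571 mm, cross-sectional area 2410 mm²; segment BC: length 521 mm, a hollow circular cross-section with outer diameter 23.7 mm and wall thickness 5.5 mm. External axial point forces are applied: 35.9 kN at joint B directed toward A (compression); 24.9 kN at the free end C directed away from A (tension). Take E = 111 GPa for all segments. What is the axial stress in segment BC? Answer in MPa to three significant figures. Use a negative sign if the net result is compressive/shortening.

79.2 MPa

Internal axial forces (sectioning from the free end, tension +): N_BC = 24.9 kN, N_AB = -11 kN.
A_BC = 314.5 mm².
σ_BC = N_BC/A_BC = 24900/314.5 = 79.18 MPa.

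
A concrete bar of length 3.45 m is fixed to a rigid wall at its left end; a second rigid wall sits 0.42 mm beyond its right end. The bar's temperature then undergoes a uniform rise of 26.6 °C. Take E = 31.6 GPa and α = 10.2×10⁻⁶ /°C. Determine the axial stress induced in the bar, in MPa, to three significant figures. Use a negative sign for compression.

-4.73 MPa

Free thermal expansion αLΔT = 10.2e-6 · 3450 · 26.6 = 0.9361 mm.
The walls engage after the gap closes; constrained expansion = 0.9361 − 0.42 = 0.5161 mm.
The walls impose strain ε = −(0.5161)/3450 = -1.4958e-04; σ = Eε = 31600 · -1.4958e-04 = -4.727 MPa.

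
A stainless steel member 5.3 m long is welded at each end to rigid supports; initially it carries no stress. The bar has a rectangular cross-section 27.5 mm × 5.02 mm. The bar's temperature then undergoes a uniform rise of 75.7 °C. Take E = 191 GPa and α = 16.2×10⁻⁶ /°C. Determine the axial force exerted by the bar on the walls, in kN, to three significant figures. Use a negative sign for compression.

-32.3 kN

Free thermal expansion αLΔT = 16.2e-6 · 5300 · 75.7 = 6.5 mm.
The walls impose strain ε = −(6.5)/5300 = -1.2263e-03; σ = Eε = 191000 · -1.2263e-03 = -234.2 MPa.
Wall reaction R = σ·A = -234.2·138 = -32340 N = -32.34 kN.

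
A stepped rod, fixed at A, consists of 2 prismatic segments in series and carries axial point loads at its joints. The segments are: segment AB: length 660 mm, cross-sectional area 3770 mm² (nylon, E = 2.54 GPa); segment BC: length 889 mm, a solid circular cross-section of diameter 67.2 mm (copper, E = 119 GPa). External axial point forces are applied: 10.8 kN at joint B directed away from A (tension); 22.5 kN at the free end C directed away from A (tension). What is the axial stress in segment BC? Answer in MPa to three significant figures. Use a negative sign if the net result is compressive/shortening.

Internal axial forces (sectioning from the free end, tension +): N_BC = 22.5 kN, N_AB = 33.3 kN.
A_BC = 3547 mm².
σ_BC = N_BC/A_BC = 22500/3547 = 6.344 MPa.

6.34 MPa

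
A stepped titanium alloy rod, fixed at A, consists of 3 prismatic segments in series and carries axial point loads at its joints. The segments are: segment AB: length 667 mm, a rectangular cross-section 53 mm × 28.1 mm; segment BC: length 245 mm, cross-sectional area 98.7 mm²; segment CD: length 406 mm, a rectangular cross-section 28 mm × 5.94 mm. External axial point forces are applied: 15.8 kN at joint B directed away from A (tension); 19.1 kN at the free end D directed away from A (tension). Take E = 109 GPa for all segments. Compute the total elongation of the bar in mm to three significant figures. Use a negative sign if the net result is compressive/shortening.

1.01 mm

Internal axial forces (sectioning from the free end, tension +): N_CD = 19.1 kN, N_BC = 19.1 kN, N_AB = 34.9 kN.
A_AB = 1489 mm².
A_CD = 166.3 mm².
δ_AB = 34900·667/(1489·109000) = 0.1434 mm
δ_BC = 19100·245/(98.7·109000) = 0.435 mm
δ_CD = 19100·406/(166.3·109000) = 0.4277 mm
δ = Σδ_i = 1.006 mm.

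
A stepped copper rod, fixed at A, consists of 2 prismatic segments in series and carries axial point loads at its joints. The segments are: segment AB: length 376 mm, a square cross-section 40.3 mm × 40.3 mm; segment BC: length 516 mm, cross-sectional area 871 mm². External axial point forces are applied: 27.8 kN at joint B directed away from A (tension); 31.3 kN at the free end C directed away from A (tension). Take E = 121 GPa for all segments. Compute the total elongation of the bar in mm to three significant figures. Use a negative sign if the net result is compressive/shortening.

Internal axial forces (sectioning from the free end, tension +): N_BC = 31.3 kN, N_AB = 59.1 kN.
A_AB = 1624 mm².
δ_AB = 59100·376/(1624·121000) = 0.1131 mm
δ_BC = 31300·516/(871·121000) = 0.1532 mm
δ = Σδ_i = 0.2663 mm.

0.266 mm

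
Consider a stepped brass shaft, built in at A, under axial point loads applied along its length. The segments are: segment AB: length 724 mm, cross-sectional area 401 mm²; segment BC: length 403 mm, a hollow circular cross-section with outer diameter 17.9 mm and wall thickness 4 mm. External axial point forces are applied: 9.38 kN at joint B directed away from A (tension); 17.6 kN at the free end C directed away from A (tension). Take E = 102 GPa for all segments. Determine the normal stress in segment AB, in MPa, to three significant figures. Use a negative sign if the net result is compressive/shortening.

67.3 MPa

Internal axial forces (sectioning from the free end, tension +): N_BC = 17.6 kN, N_AB = 26.98 kN.
σ_AB = N_AB/A_AB = 26980/401 = 67.28 MPa.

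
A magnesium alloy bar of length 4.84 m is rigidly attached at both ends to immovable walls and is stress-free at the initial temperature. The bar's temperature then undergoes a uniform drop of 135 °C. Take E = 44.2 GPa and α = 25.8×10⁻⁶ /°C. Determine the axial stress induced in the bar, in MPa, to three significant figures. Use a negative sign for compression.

154 MPa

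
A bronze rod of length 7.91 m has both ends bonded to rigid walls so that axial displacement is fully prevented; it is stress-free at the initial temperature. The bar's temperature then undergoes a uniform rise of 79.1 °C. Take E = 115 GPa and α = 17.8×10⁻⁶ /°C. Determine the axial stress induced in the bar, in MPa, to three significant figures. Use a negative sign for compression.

-162 MPa

Free thermal expansion αLΔT = 17.8e-6 · 7910 · 79.1 = 11.14 mm.
The walls impose strain ε = −(11.14)/7910 = -1.4080e-03; σ = Eε = 115000 · -1.4080e-03 = -161.9 MPa.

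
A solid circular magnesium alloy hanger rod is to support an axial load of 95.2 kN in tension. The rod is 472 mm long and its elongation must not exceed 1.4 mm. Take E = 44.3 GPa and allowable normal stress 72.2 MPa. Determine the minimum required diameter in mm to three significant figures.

Required area A ≥ P/σ_allow = 95200/72.2 = 1319 mm².
For a solid circular section, d ≥ √(4A/π) = 40.97 mm.
Elongation limit: A ≥ PL/(Eδ_allow) = 95200·472/(44300·1.4) = 724.5 mm² ⇒ d ≥ 30.37 mm.
The stress limit governs.

41.0 mm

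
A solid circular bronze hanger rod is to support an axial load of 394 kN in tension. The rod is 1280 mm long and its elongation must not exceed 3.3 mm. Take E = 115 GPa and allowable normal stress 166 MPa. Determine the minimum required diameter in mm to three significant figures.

55.0 mm

Required area A ≥ P/σ_allow = 394000/166 = 2373 mm².
For a solid circular section, d ≥ √(4A/π) = 54.97 mm.
Elongation limit: A ≥ PL/(Eδ_allow) = 394000·1280/(115000·3.3) = 1329 mm² ⇒ d ≥ 41.13 mm.
The stress limit governs.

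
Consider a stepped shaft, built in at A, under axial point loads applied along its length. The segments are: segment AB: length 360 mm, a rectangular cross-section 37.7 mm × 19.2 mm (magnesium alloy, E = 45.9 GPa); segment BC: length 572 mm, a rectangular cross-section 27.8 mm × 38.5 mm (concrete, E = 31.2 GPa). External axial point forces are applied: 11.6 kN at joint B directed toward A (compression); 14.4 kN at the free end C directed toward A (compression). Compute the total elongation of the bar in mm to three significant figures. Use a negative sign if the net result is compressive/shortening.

-0.528 mm

Internal axial forces (sectioning from the free end, tension +): N_BC = -14.4 kN, N_AB = -26 kN.
A_AB = 723.8 mm².
A_BC = 1070 mm².
δ_AB = -26000·360/(723.8·45900) = -0.2817 mm
δ_BC = -14400·572/(1070·31200) = -0.2467 mm
δ = Σδ_i = -0.5284 mm.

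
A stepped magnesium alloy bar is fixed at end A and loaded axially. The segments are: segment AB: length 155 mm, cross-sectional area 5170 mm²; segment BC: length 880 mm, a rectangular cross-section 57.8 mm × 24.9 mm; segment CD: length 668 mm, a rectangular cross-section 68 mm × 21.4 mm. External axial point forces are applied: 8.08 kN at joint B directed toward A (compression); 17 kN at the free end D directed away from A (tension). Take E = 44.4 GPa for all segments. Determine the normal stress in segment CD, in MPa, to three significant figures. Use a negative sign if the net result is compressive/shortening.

11.7 MPa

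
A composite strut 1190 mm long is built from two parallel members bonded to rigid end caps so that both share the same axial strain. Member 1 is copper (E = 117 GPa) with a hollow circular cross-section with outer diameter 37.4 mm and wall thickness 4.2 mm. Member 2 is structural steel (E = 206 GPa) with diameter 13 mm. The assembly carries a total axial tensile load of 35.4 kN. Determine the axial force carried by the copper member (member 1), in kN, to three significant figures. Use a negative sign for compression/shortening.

A_1 = 438.1 mm².
A_2 = 132.7 mm².
Equal strain + equilibrium ⇒ each member carries load in proportion to AE: A₁E₁ = 51250000 N, A₂E₂ = 27340000 N, ΣAE = 78600000 N.
F₁ = P·A₁E₁/ΣAE = 35400·51250000/78600000 = 23080 N.

23.1 kN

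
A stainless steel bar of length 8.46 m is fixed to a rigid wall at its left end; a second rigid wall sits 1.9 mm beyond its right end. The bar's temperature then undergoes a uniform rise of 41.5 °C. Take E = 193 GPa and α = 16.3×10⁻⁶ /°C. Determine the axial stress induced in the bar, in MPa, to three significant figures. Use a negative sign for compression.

Free thermal expansion αLΔT = 16.3e-6 · 8460 · 41.5 = 5.723 mm.
The walls engage after the gap closes; constrained expansion = 5.723 − 1.9 = 3.823 mm.
The walls impose strain ε = −(3.823)/8460 = -4.5186e-04; σ = Eε = 193000 · -4.5186e-04 = -87.21 MPa.

-87.2 MPa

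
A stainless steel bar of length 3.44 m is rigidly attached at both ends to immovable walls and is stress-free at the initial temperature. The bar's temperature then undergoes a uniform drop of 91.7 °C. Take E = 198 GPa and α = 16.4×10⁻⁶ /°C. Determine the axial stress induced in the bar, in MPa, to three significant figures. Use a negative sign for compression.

298 MPa

Free thermal expansion αLΔT = 16.4e-6 · 3440 · -91.7 = -5.173 mm.
The walls impose strain ε = −(-5.173)/3440 = 1.5039e-03; σ = Eε = 198000 · 1.5039e-03 = 297.8 MPa.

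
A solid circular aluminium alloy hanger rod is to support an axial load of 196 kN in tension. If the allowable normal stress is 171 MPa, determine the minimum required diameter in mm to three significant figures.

38.2 mm

Required area A ≥ P/σ_allow = 196000/171 = 1146 mm².
For a solid circular section, d ≥ √(4A/π) = 38.2 mm.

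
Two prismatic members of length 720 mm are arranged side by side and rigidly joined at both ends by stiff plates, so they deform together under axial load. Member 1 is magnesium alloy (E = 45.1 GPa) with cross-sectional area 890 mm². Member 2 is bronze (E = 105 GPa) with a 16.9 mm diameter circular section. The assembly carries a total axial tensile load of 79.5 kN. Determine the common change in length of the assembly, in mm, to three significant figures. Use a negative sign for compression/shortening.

0.899 mm

A_2 = 224.3 mm².
Equal strain + equilibrium ⇒ each member carries load in proportion to AE: A₁E₁ = 40140000 N, A₂E₂ = 23550000 N, ΣAE = 63690000 N.
δ = PL/ΣAE = 79500·720/63690000 = 0.8987 mm.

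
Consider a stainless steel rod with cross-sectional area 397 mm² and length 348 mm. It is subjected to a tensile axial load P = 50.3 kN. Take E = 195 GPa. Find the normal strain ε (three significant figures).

6.50e-04

σ = N/A = 126.7 MPa; ε = σ/E = 126.7/195000 = 6.497e-04.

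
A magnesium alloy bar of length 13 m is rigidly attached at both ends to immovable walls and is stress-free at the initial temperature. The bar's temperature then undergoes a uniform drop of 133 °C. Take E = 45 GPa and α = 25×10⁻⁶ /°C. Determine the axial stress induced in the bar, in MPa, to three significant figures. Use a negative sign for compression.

150 MPa

Free thermal expansion αLΔT = 25e-6 · 13000 · -133 = -43.22 mm.
The walls impose strain ε = −(-43.22)/13000 = 3.3250e-03; σ = Eε = 45000 · 3.3250e-03 = 149.6 MPa.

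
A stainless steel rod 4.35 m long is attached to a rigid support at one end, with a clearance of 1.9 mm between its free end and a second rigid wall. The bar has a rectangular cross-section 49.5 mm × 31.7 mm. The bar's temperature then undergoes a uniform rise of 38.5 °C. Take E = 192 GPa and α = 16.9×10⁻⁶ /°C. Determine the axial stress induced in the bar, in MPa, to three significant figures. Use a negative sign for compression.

-41.1 MPa

Free thermal expansion αLΔT = 16.9e-6 · 4350 · 38.5 = 2.83 mm.
The walls engage after the gap closes; constrained expansion = 2.83 − 1.9 = 0.9303 mm.
The walls impose strain ε = −(0.9303)/4350 = -2.1387e-04; σ = Eε = 192000 · -2.1387e-04 = -41.06 MPa.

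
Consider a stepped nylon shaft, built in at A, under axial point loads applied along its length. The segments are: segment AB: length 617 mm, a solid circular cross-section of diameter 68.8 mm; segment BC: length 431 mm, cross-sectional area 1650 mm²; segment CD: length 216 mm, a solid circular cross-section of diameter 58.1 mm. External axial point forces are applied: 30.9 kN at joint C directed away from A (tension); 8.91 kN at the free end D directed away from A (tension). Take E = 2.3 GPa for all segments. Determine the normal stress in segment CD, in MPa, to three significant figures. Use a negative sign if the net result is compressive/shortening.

3.36 MPa

Internal axial forces (sectioning from the free end, tension +): N_CD = 8.91 kN, N_BC = 39.81 kN, N_AB = 39.81 kN.
A_CD = 2651 mm².
σ_CD = N_CD/A_CD = 8910/2651 = 3.361 MPa.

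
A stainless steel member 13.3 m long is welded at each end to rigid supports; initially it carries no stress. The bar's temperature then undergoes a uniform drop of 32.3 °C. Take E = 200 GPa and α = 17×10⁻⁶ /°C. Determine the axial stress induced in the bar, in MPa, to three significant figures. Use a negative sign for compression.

110 MPa

Free thermal expansion αLΔT = 17e-6 · 13300 · -32.3 = -7.303 mm.
The walls impose strain ε = −(-7.303)/13300 = 5.4910e-04; σ = Eε = 200000 · 5.4910e-04 = 109.8 MPa.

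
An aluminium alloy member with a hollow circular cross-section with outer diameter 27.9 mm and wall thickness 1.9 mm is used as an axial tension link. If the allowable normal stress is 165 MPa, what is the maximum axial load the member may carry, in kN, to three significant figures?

A = 155.2 mm².
P_max = σ_allow · A = 165 · 155.2 = 25610 N = 25.61 kN.

25.6 kN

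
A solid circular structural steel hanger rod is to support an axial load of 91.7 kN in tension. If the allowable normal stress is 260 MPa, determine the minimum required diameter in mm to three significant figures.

21.2 mm

Required area A ≥ P/σ_allow = 91700/260 = 352.7 mm².
For a solid circular section, d ≥ √(4A/π) = 21.19 mm.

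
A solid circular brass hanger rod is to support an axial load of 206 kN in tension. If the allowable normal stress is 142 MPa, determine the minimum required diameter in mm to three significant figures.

Required area A ≥ P/σ_allow = 206000/142 = 1451 mm².
For a solid circular section, d ≥ √(4A/π) = 42.98 mm.

43.0 mm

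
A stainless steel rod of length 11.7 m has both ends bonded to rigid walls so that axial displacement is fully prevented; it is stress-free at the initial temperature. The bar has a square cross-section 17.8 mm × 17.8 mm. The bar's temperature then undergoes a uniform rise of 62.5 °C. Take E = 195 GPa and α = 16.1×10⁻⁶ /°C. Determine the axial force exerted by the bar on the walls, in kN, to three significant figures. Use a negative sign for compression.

Free thermal expansion αLΔT = 16.1e-6 · 11700 · 62.5 = 11.77 mm.
The walls impose strain ε = −(11.77)/11700 = -1.0063e-03; σ = Eε = 195000 · -1.0063e-03 = -196.2 MPa.
Wall reaction R = σ·A = -196.2·316.8 = -62170 N = -62.17 kN.

-62.2 kN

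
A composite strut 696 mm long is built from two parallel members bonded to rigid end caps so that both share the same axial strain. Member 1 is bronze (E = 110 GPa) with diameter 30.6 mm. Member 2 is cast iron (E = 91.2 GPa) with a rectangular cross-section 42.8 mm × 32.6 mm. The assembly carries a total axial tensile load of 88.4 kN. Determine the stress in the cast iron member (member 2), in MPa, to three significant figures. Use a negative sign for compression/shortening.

38.7 MPa

A_1 = 735.4 mm².
A_2 = 1395 mm².
Equal strain + equilibrium ⇒ each member carries load in proportion to AE: A₁E₁ = 80900000 N, A₂E₂ = 127200000 N, ΣAE = 208100000 N.
σ₂ = P·E₂/ΣAE = 88400·91200/208100000 = 38.73 MPa.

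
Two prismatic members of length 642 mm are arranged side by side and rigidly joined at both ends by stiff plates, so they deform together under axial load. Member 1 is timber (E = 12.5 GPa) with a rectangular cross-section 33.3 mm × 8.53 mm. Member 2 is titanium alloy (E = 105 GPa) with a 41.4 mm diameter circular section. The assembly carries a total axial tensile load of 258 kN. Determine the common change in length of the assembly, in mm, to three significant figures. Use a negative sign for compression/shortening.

A_1 = 284 mm².
A_2 = 1346 mm².
Equal strain + equilibrium ⇒ each member carries load in proportion to AE: A₁E₁ = 3551000 N, A₂E₂ = 141300000 N, ΣAE = 144900000 N.
δ = PL/ΣAE = 258000·642/144900000 = 1.143 mm.

1.14 mm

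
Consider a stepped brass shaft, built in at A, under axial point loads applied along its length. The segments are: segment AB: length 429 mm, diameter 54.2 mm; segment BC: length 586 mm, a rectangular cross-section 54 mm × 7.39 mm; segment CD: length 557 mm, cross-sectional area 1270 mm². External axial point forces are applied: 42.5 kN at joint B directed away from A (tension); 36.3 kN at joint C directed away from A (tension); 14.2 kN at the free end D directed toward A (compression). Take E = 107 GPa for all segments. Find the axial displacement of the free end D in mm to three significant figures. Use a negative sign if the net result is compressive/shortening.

0.357 mm

Internal axial forces (sectioning from the free end, tension +): N_CD = -14.2 kN, N_BC = 22.1 kN, N_AB = 64.6 kN.
A_AB = 2307 mm².
A_BC = 399.1 mm².
δ_AB = 64600·429/(2307·107000) = 0.1123 mm
δ_BC = 22100·586/(399.1·107000) = 0.3033 mm
δ_CD = -14200·557/(1270·107000) = -0.0582 mm
δ = Σδ_i = 0.3574 mm.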